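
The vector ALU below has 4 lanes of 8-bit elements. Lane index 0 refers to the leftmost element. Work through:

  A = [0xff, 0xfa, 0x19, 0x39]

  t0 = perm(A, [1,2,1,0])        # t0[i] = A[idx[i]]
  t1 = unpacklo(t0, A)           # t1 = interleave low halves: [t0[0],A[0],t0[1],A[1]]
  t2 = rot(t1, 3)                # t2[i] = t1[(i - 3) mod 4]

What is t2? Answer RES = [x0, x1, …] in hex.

  t0: fa 19 fa ff
  t1: fa ff 19 fa
  t2: ff 19 fa fa

RES = [ 0xff  0x19  0xfa  0xfa ]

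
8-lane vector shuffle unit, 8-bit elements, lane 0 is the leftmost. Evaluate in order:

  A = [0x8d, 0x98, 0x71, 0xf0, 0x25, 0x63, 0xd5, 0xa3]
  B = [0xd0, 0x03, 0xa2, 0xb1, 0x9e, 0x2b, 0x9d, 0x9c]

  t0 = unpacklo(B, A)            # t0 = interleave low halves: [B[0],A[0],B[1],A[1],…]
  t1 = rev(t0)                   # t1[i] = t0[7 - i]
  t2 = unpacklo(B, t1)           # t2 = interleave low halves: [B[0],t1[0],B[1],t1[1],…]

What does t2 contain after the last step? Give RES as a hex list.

RES = [0xd0, 0xf0, 0x03, 0xb1, 0xa2, 0x71, 0xb1, 0xa2]

  t0: d0 8d 03 98 a2 71 b1 f0
  t1: f0 b1 71 a2 98 03 8d d0
  t2: d0 f0 03 b1 a2 71 b1 a2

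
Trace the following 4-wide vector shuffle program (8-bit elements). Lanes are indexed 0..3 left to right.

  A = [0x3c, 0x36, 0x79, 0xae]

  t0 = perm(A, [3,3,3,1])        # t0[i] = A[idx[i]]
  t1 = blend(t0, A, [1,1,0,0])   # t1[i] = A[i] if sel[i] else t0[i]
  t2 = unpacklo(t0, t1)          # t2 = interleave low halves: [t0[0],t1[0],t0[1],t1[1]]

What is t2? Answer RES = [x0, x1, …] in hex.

RES = [0xae, 0x3c, 0xae, 0x36]

  t0: ae ae ae 36
  t1: 3c 36 ae 36
  t2: ae 3c ae 36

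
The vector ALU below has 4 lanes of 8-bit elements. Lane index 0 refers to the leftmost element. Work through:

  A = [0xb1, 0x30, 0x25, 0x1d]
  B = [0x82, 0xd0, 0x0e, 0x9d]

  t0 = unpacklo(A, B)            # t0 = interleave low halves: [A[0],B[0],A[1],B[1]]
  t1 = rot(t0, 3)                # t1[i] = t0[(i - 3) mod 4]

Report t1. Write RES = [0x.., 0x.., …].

  t0: b1 82 30 d0
  t1: 82 30 d0 b1

RES = [0x82, 0x30, 0xd0, 0xb1]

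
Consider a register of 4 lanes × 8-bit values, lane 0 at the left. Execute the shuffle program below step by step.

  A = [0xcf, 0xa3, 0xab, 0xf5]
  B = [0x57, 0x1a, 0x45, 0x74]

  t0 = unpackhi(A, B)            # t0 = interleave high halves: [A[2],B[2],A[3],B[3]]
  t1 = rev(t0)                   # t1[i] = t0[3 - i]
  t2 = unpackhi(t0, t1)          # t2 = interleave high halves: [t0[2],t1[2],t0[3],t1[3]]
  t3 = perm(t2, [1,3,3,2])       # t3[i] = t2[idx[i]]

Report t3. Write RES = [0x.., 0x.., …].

t0 = [0xab, 0x45, 0xf5, 0x74]
t1 = [0x74, 0xf5, 0x45, 0xab]
t2 = [0xf5, 0x45, 0x74, 0xab]
t3 = [0x45, 0xab, 0xab, 0x74]

RES = [ 0x45  0xab  0xab  0x74 ]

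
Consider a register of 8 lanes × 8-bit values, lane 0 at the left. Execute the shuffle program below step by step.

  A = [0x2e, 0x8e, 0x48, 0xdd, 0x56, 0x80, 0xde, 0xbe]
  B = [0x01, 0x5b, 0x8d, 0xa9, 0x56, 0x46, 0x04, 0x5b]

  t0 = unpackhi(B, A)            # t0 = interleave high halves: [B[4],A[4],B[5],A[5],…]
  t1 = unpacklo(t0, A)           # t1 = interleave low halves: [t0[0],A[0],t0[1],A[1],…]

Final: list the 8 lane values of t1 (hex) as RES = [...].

  t0: 56 56 46 80 04 de 5b be
  t1: 56 2e 56 8e 46 48 80 dd

RES = [ 0x56  0x2e  0x56  0x8e  0x46  0x48  0x80  0xdd ]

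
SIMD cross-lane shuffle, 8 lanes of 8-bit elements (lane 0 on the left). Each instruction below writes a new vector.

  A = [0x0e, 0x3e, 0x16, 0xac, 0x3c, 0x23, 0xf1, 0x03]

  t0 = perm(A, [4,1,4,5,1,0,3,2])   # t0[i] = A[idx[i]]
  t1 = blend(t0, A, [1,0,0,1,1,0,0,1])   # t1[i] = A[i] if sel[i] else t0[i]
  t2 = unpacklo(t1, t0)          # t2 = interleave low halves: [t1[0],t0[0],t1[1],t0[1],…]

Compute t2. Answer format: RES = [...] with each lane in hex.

RES = [ 0x0e  0x3c  0x3e  0x3e  0x3c  0x3c  0xac  0x23 ]

t0 = [0x3c, 0x3e, 0x3c, 0x23, 0x3e, 0x0e, 0xac, 0x16]
t1 = [0x0e, 0x3e, 0x3c, 0xac, 0x3c, 0x0e, 0xac, 0x03]
t2 = [0x0e, 0x3c, 0x3e, 0x3e, 0x3c, 0x3c, 0xac, 0x23]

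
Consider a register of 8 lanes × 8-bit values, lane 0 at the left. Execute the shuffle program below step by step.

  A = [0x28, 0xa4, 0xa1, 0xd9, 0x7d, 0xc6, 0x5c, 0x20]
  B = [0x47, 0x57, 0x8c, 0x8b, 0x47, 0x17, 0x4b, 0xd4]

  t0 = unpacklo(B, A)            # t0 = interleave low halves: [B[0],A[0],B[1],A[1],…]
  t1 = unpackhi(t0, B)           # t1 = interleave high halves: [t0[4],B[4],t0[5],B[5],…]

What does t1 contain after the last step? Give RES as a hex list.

t0 = [0x47, 0x28, 0x57, 0xa4, 0x8c, 0xa1, 0x8b, 0xd9]
t1 = [0x8c, 0x47, 0xa1, 0x17, 0x8b, 0x4b, 0xd9, 0xd4]

RES = [ 0x8c  0x47  0xa1  0x17  0x8b  0x4b  0xd9  0xd4 ]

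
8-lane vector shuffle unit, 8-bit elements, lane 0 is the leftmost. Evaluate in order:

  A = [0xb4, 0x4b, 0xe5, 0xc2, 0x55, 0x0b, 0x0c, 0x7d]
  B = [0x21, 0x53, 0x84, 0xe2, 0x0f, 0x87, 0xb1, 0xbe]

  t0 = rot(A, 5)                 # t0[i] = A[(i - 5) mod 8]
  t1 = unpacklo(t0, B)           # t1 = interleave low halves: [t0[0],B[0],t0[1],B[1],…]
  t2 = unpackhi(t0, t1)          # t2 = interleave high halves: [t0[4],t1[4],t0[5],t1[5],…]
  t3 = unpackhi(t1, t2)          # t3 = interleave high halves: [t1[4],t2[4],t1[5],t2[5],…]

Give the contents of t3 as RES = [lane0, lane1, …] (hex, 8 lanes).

→ t0 |c2|55|0b|0c|7d|b4|4b|e5|
→ t1 |c2|21|55|53|0b|84|0c|e2|
→ t2 |7d|0b|b4|84|4b|0c|e5|e2|
→ t3 |0b|4b|84|0c|0c|e5|e2|e2|

RES = [ 0x0b  0x4b  0x84  0x0c  0x0c  0xe5  0xe2  0xe2 ]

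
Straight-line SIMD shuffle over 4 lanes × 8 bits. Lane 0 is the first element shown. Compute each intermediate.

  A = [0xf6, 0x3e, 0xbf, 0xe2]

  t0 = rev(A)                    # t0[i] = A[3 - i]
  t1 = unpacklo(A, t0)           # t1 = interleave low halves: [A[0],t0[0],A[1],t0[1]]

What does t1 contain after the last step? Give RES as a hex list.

RES = [0xf6, 0xe2, 0x3e, 0xbf]

→ t0 |e2|bf|3e|f6|
→ t1 |f6|e2|3e|bf|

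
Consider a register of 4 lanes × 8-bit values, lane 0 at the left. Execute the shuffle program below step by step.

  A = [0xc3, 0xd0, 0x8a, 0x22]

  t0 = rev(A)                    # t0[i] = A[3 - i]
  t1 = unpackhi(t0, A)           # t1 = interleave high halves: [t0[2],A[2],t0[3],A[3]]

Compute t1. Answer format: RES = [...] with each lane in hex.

RES = [ 0xd0  0x8a  0xc3  0x22 ]

  t0: 22 8a d0 c3
  t1: d0 8a c3 22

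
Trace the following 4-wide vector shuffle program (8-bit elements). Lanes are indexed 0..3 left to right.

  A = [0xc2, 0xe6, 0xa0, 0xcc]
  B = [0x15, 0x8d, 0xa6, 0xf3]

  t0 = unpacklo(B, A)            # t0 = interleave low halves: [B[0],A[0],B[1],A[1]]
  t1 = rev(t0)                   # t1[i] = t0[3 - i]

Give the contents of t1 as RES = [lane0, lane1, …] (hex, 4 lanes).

→ t0 |15|c2|8d|e6|
→ t1 |e6|8d|c2|15|

RES = [0xe6, 0x8d, 0xc2, 0x15]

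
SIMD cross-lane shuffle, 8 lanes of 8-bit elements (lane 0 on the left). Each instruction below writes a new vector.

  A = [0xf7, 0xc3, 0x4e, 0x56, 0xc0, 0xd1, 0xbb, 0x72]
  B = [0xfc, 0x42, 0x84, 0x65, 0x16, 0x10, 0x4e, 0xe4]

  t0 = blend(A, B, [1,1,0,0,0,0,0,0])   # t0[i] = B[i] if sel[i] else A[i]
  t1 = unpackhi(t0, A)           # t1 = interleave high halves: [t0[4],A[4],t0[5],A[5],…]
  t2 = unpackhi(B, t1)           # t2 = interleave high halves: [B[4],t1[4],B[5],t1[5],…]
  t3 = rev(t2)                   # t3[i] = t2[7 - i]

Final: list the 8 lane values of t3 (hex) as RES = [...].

RES = [ 0x72  0xe4  0x72  0x4e  0xbb  0x10  0xbb  0x16 ]

→ t0 |fc|42|4e|56|c0|d1|bb|72|
→ t1 |c0|c0|d1|d1|bb|bb|72|72|
→ t2 |16|bb|10|bb|4e|72|e4|72|
→ t3 |72|e4|72|4e|bb|10|bb|16|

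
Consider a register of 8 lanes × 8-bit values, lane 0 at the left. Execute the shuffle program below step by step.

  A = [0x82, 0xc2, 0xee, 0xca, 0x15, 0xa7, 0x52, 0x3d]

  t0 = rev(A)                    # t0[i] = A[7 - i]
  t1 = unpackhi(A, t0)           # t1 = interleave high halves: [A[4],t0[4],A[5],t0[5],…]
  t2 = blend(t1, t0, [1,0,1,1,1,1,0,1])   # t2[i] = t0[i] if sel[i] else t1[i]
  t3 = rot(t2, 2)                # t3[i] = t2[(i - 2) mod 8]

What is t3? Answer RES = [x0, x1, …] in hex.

RES = [0x3d, 0x82, 0x3d, 0xca, 0xa7, 0x15, 0xca, 0xee]

  t0: 3d 52 a7 15 ca ee c2 82
  t1: 15 ca a7 ee 52 c2 3d 82
  t2: 3d ca a7 15 ca ee 3d 82
  t3: 3d 82 3d ca a7 15 ca ee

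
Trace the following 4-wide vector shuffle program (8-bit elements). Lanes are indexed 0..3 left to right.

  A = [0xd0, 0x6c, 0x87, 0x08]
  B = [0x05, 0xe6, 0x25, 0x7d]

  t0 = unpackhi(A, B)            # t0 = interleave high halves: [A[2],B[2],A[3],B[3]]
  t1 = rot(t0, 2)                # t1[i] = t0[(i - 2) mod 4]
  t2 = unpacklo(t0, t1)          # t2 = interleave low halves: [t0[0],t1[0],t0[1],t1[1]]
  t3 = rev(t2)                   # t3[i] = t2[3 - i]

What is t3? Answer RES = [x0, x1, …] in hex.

t0 = [0x87, 0x25, 0x08, 0x7d]
t1 = [0x08, 0x7d, 0x87, 0x25]
t2 = [0x87, 0x08, 0x25, 0x7d]
t3 = [0x7d, 0x25, 0x08, 0x87]

RES = [ 0x7d  0x25  0x08  0x87 ]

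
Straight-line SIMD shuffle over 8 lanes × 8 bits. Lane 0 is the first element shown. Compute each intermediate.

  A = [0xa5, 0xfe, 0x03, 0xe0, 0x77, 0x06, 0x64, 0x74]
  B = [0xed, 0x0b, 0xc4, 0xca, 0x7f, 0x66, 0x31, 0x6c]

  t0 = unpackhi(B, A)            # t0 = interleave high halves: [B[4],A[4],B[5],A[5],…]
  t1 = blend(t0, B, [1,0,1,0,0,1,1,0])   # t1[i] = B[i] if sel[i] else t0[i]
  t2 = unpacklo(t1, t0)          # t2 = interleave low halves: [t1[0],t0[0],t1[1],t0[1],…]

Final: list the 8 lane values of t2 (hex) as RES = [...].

  t0: 7f 77 66 06 31 64 6c 74
  t1: ed 77 c4 06 31 66 31 74
  t2: ed 7f 77 77 c4 66 06 06

RES = [ 0xed  0x7f  0x77  0x77  0xc4  0x66  0x06  0x06 ]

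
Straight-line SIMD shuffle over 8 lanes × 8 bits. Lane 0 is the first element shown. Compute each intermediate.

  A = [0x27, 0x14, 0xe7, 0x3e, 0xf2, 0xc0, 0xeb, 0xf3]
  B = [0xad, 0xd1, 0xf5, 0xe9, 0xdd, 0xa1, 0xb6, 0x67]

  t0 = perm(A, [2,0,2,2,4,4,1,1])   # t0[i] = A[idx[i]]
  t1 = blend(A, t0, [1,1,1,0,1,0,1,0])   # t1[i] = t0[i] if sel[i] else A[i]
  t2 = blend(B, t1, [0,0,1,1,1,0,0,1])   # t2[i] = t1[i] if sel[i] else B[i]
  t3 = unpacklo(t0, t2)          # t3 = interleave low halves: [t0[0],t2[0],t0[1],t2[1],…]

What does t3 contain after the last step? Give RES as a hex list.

  t0: e7 27 e7 e7 f2 f2 14 14
  t1: e7 27 e7 3e f2 c0 14 f3
  t2: ad d1 e7 3e f2 a1 b6 f3
  t3: e7 ad 27 d1 e7 e7 e7 3e

RES = [ 0xe7  0xad  0x27  0xd1  0xe7  0xe7  0xe7  0x3e ]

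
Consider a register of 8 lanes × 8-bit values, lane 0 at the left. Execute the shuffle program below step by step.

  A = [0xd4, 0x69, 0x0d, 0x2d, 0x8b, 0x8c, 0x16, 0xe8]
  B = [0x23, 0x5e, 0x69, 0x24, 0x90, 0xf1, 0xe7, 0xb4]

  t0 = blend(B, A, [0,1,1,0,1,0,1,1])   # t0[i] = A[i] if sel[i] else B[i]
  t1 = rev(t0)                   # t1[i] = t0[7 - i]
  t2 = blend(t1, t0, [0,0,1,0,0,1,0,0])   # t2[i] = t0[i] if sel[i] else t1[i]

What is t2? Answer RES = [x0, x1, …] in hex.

RES = [0xe8, 0x16, 0x0d, 0x8b, 0x24, 0xf1, 0x69, 0x23]

  t0: 23 69 0d 24 8b f1 16 e8
  t1: e8 16 f1 8b 24 0d 69 23
  t2: e8 16 0d 8b 24 f1 69 23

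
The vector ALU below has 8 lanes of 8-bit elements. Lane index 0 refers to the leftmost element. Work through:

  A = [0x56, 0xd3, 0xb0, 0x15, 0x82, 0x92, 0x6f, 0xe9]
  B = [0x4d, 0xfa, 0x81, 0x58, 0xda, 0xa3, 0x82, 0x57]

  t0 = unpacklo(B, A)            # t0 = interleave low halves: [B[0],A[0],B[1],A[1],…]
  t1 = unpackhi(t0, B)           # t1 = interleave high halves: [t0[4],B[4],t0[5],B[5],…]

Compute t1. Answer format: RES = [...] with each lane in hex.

→ t0 |4d|56|fa|d3|81|b0|58|15|
→ t1 |81|da|b0|a3|58|82|15|57|

RES = [0x81, 0xda, 0xb0, 0xa3, 0x58, 0x82, 0x15, 0x57]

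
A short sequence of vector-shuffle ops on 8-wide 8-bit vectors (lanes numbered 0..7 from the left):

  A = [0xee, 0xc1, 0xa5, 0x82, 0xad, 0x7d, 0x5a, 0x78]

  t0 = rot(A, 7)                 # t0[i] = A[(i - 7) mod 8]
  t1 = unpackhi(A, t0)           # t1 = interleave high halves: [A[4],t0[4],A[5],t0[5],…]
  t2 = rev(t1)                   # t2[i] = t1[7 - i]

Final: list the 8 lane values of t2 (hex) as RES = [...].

RES = [ 0xee  0x78  0x78  0x5a  0x5a  0x7d  0x7d  0xad ]

t0 = [0xc1, 0xa5, 0x82, 0xad, 0x7d, 0x5a, 0x78, 0xee]
t1 = [0xad, 0x7d, 0x7d, 0x5a, 0x5a, 0x78, 0x78, 0xee]
t2 = [0xee, 0x78, 0x78, 0x5a, 0x5a, 0x7d, 0x7d, 0xad]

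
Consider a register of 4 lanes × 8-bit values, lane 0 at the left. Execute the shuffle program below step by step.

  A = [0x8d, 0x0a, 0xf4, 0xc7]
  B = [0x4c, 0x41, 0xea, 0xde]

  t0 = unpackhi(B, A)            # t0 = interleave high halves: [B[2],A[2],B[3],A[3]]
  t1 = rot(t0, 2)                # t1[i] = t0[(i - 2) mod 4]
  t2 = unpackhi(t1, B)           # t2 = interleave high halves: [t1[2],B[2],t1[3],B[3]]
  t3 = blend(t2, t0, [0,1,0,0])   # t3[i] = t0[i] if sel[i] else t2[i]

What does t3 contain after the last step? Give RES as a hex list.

RES = [ 0xea  0xf4  0xf4  0xde ]

→ t0 |ea|f4|de|c7|
→ t1 |de|c7|ea|f4|
→ t2 |ea|ea|f4|de|
→ t3 |ea|f4|f4|de|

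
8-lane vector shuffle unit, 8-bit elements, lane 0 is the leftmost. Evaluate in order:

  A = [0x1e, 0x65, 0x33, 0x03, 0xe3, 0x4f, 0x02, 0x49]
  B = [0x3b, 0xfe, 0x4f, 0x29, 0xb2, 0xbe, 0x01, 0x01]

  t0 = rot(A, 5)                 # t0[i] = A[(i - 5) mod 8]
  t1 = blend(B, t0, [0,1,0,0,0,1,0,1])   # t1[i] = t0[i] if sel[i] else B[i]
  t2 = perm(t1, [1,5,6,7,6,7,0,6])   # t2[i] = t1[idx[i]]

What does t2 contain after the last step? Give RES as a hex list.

→ t0 |03|e3|4f|02|49|1e|65|33|
→ t1 |3b|e3|4f|29|b2|1e|01|33|
→ t2 |e3|1e|01|33|01|33|3b|01|

RES = [0xe3, 0x1e, 0x01, 0x33, 0x01, 0x33, 0x3b, 0x01]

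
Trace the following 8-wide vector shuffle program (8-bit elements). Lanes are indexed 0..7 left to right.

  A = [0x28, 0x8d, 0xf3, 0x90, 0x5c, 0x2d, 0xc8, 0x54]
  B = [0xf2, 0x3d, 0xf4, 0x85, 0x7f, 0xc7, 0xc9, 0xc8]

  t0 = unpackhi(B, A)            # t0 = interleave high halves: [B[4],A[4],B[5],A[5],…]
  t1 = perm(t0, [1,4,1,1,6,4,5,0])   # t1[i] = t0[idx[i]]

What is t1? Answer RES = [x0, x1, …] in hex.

  t0: 7f 5c c7 2d c9 c8 c8 54
  t1: 5c c9 5c 5c c8 c9 c8 7f

RES = [ 0x5c  0xc9  0x5c  0x5c  0xc8  0xc9  0xc8  0x7f ]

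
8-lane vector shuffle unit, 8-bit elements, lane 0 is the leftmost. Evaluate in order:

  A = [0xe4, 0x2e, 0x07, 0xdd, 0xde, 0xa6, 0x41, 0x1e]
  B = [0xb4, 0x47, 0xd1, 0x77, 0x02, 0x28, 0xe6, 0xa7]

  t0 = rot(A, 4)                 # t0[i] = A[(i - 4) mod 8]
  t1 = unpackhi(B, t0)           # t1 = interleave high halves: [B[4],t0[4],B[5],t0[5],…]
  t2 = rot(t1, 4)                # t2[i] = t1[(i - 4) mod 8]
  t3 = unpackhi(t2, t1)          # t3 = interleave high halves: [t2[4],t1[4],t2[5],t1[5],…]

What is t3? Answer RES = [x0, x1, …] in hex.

t0 = [0xde, 0xa6, 0x41, 0x1e, 0xe4, 0x2e, 0x07, 0xdd]
t1 = [0x02, 0xe4, 0x28, 0x2e, 0xe6, 0x07, 0xa7, 0xdd]
t2 = [0xe6, 0x07, 0xa7, 0xdd, 0x02, 0xe4, 0x28, 0x2e]
t3 = [0x02, 0xe6, 0xe4, 0x07, 0x28, 0xa7, 0x2e, 0xdd]

RES = [0x02, 0xe6, 0xe4, 0x07, 0x28, 0xa7, 0x2e, 0xdd]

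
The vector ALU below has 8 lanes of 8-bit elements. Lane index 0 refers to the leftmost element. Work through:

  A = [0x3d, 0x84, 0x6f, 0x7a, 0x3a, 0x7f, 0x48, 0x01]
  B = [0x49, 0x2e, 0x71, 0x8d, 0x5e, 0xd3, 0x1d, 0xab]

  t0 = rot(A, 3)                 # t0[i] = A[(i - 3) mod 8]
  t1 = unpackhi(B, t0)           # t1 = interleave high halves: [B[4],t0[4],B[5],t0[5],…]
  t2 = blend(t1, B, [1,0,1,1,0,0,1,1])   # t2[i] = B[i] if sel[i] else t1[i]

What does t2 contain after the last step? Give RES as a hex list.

  t0: 7f 48 01 3d 84 6f 7a 3a
  t1: 5e 84 d3 6f 1d 7a ab 3a
  t2: 49 84 71 8d 1d 7a 1d ab

RES = [0x49, 0x84, 0x71, 0x8d, 0x1d, 0x7a, 0x1d, 0xab]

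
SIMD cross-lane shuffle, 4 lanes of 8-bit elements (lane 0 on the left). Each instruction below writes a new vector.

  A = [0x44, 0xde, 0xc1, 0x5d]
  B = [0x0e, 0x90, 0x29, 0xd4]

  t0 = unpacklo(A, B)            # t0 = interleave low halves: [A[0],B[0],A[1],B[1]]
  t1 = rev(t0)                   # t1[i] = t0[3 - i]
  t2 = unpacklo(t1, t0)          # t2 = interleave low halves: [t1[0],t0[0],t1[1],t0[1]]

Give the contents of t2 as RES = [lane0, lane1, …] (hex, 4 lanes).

RES = [ 0x90  0x44  0xde  0x0e ]

→ t0 |44|0e|de|90|
→ t1 |90|de|0e|44|
→ t2 |90|44|de|0e|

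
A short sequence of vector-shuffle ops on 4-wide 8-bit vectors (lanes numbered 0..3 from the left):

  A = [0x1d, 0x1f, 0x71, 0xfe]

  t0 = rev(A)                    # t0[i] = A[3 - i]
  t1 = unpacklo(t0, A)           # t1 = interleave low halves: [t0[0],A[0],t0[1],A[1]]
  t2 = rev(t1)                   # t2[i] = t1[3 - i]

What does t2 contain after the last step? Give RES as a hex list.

RES = [ 0x1f  0x71  0x1d  0xfe ]

  t0: fe 71 1f 1d
  t1: fe 1d 71 1f
  t2: 1f 71 1d fe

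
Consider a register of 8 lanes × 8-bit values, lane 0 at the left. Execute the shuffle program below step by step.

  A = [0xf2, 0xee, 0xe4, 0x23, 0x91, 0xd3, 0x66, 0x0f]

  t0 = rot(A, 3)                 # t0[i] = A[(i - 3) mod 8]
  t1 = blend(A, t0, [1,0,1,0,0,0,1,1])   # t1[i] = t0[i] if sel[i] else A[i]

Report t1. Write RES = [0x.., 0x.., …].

RES = [0xd3, 0xee, 0x0f, 0x23, 0x91, 0xd3, 0x23, 0x91]

→ t0 |d3|66|0f|f2|ee|e4|23|91|
→ t1 |d3|ee|0f|23|91|d3|23|91|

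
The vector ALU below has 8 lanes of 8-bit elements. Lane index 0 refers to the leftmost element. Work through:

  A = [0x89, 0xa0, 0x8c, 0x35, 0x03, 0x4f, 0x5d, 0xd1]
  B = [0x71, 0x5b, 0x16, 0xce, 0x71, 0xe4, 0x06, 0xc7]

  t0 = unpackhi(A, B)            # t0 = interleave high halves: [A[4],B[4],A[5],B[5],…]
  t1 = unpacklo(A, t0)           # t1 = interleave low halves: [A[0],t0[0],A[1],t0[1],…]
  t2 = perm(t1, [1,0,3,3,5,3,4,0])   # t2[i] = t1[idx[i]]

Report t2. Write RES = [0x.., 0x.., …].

RES = [0x03, 0x89, 0x71, 0x71, 0x4f, 0x71, 0x8c, 0x89]

→ t0 |03|71|4f|e4|5d|06|d1|c7|
→ t1 |89|03|a0|71|8c|4f|35|e4|
→ t2 |03|89|71|71|4f|71|8c|89|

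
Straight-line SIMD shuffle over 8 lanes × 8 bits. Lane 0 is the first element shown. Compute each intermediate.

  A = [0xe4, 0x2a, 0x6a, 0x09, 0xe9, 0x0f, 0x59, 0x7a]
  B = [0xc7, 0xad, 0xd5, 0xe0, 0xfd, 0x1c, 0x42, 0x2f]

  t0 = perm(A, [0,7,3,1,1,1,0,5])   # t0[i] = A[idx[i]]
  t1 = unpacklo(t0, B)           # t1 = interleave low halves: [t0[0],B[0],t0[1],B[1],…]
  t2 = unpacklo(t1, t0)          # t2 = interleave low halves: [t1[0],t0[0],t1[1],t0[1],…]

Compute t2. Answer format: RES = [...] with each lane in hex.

RES = [0xe4, 0xe4, 0xc7, 0x7a, 0x7a, 0x09, 0xad, 0x2a]

t0 = [0xe4, 0x7a, 0x09, 0x2a, 0x2a, 0x2a, 0xe4, 0x0f]
t1 = [0xe4, 0xc7, 0x7a, 0xad, 0x09, 0xd5, 0x2a, 0xe0]
t2 = [0xe4, 0xe4, 0xc7, 0x7a, 0x7a, 0x09, 0xad, 0x2a]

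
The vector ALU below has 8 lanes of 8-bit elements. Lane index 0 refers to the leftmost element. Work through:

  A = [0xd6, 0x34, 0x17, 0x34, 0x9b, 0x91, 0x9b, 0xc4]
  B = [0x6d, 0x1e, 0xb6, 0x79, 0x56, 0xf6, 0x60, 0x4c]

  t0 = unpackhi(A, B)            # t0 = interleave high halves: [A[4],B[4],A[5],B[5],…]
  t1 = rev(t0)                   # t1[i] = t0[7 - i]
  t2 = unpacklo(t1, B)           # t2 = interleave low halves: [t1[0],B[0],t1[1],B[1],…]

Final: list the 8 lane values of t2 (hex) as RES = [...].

→ t0 |9b|56|91|f6|9b|60|c4|4c|
→ t1 |4c|c4|60|9b|f6|91|56|9b|
→ t2 |4c|6d|c4|1e|60|b6|9b|79|

RES = [0x4c, 0x6d, 0xc4, 0x1e, 0x60, 0xb6, 0x9b, 0x79]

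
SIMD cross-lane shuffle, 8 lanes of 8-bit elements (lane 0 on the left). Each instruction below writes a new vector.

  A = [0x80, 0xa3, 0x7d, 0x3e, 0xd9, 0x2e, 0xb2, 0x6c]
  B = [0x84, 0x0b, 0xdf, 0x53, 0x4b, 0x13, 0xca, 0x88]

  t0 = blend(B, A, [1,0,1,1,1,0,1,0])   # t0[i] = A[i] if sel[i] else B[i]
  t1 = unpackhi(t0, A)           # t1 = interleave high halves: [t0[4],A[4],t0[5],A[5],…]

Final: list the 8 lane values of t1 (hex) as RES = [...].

  t0: 80 0b 7d 3e d9 13 b2 88
  t1: d9 d9 13 2e b2 b2 88 6c

RES = [0xd9, 0xd9, 0x13, 0x2e, 0xb2, 0xb2, 0x88, 0x6c]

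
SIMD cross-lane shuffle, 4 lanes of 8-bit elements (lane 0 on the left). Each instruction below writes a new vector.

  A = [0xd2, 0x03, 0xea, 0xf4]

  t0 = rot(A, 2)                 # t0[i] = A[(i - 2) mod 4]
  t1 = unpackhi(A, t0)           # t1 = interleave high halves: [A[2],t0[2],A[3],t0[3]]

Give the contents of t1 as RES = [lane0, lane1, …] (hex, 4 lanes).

RES = [ 0xea  0xd2  0xf4  0x03 ]

→ t0 |ea|f4|d2|03|
→ t1 |ea|d2|f4|03|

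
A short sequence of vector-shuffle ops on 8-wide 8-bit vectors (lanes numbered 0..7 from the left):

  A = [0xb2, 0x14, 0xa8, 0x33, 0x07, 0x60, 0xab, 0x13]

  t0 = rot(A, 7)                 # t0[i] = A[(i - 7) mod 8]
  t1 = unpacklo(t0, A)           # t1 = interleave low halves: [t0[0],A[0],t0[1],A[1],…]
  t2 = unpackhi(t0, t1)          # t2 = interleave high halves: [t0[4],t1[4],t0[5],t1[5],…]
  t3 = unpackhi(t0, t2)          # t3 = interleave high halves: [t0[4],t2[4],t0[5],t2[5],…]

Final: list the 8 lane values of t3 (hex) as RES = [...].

→ t0 |14|a8|33|07|60|ab|13|b2|
→ t1 |14|b2|a8|14|33|a8|07|33|
→ t2 |60|33|ab|a8|13|07|b2|33|
→ t3 |60|13|ab|07|13|b2|b2|33|

RES = [0x60, 0x13, 0xab, 0x07, 0x13, 0xb2, 0xb2, 0x33]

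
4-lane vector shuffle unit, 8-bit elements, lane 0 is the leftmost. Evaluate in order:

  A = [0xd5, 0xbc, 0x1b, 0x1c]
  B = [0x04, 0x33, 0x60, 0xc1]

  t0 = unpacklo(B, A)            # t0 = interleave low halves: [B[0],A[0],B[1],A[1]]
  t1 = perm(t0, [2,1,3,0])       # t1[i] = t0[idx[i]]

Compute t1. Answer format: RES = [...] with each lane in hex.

→ t0 |04|d5|33|bc|
→ t1 |33|d5|bc|04|

RES = [0x33, 0xd5, 0xbc, 0x04]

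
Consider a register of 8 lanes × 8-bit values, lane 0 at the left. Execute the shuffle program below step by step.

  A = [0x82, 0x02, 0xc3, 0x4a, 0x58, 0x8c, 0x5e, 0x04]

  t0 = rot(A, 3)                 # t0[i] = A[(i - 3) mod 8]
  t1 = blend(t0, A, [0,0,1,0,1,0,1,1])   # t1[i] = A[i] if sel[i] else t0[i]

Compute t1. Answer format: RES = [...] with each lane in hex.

t0 = [0x8c, 0x5e, 0x04, 0x82, 0x02, 0xc3, 0x4a, 0x58]
t1 = [0x8c, 0x5e, 0xc3, 0x82, 0x58, 0xc3, 0x5e, 0x04]

RES = [0x8c, 0x5e, 0xc3, 0x82, 0x58, 0xc3, 0x5e, 0x04]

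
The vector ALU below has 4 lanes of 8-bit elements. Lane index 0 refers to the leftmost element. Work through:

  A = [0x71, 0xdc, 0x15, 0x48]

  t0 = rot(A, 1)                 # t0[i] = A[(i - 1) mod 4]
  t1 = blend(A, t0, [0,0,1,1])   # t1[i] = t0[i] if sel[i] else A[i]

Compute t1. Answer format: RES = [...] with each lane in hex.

RES = [0x71, 0xdc, 0xdc, 0x15]

t0 = [0x48, 0x71, 0xdc, 0x15]
t1 = [0x71, 0xdc, 0xdc, 0x15]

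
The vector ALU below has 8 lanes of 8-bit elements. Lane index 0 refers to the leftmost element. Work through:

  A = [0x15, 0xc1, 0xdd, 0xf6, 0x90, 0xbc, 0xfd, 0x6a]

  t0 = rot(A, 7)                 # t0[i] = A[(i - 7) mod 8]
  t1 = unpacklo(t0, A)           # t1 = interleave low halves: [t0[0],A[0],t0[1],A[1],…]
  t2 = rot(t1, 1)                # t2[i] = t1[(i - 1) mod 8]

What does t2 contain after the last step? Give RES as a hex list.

RES = [ 0xf6  0xc1  0x15  0xdd  0xc1  0xf6  0xdd  0x90 ]

→ t0 |c1|dd|f6|90|bc|fd|6a|15|
→ t1 |c1|15|dd|c1|f6|dd|90|f6|
→ t2 |f6|c1|15|dd|c1|f6|dd|90|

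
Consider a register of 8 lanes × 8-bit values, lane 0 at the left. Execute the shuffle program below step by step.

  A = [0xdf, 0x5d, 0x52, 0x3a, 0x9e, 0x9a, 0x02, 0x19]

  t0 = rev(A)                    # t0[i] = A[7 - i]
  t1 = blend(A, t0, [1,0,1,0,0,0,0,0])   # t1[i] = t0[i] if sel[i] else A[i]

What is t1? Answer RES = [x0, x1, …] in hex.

RES = [ 0x19  0x5d  0x9a  0x3a  0x9e  0x9a  0x02  0x19 ]

→ t0 |19|02|9a|9e|3a|52|5d|df|
→ t1 |19|5d|9a|3a|9e|9a|02|19|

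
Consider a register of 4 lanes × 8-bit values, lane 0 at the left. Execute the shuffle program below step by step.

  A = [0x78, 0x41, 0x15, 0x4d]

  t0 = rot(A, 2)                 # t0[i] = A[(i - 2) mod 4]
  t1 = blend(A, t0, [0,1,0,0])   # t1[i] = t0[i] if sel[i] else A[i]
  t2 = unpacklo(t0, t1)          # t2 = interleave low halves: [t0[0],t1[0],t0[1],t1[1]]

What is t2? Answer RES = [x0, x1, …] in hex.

RES = [0x15, 0x78, 0x4d, 0x4d]

  t0: 15 4d 78 41
  t1: 78 4d 15 4d
  t2: 15 78 4d 4d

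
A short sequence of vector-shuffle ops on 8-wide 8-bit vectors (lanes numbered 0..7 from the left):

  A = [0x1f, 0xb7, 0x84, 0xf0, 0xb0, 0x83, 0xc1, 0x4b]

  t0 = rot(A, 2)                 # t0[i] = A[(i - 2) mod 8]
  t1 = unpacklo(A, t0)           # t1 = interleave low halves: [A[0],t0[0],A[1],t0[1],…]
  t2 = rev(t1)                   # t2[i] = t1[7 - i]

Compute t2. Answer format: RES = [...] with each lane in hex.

RES = [0xb7, 0xf0, 0x1f, 0x84, 0x4b, 0xb7, 0xc1, 0x1f]

t0 = [0xc1, 0x4b, 0x1f, 0xb7, 0x84, 0xf0, 0xb0, 0x83]
t1 = [0x1f, 0xc1, 0xb7, 0x4b, 0x84, 0x1f, 0xf0, 0xb7]
t2 = [0xb7, 0xf0, 0x1f, 0x84, 0x4b, 0xb7, 0xc1, 0x1f]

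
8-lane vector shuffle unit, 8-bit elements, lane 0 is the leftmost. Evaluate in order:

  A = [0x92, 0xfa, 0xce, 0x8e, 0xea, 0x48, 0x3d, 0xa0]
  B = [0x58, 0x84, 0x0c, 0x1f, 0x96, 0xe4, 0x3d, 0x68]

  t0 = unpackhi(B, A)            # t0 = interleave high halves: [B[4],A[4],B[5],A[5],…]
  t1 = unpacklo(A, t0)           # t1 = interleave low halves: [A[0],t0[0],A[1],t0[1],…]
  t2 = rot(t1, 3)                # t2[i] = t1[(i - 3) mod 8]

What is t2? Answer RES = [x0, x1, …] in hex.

RES = [0xe4, 0x8e, 0x48, 0x92, 0x96, 0xfa, 0xea, 0xce]

t0 = [0x96, 0xea, 0xe4, 0x48, 0x3d, 0x3d, 0x68, 0xa0]
t1 = [0x92, 0x96, 0xfa, 0xea, 0xce, 0xe4, 0x8e, 0x48]
t2 = [0xe4, 0x8e, 0x48, 0x92, 0x96, 0xfa, 0xea, 0xce]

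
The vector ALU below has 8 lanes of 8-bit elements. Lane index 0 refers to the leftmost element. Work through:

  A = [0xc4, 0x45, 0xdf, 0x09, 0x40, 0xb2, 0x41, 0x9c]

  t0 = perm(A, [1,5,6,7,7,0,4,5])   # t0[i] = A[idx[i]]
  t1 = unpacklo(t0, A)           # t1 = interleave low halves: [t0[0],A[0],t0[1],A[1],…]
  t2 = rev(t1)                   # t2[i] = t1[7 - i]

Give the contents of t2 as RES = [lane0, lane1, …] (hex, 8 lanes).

  t0: 45 b2 41 9c 9c c4 40 b2
  t1: 45 c4 b2 45 41 df 9c 09
  t2: 09 9c df 41 45 b2 c4 45

RES = [0x09, 0x9c, 0xdf, 0x41, 0x45, 0xb2, 0xc4, 0x45]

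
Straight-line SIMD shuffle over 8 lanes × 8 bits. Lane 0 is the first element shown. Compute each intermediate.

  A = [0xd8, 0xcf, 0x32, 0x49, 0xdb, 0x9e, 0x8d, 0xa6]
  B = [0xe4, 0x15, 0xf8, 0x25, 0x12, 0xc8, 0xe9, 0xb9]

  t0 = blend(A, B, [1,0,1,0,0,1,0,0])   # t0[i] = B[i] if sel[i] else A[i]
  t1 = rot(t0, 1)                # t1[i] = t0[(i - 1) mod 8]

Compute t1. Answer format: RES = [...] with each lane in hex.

→ t0 |e4|cf|f8|49|db|c8|8d|a6|
→ t1 |a6|e4|cf|f8|49|db|c8|8d|

RES = [0xa6, 0xe4, 0xcf, 0xf8, 0x49, 0xdb, 0xc8, 0x8d]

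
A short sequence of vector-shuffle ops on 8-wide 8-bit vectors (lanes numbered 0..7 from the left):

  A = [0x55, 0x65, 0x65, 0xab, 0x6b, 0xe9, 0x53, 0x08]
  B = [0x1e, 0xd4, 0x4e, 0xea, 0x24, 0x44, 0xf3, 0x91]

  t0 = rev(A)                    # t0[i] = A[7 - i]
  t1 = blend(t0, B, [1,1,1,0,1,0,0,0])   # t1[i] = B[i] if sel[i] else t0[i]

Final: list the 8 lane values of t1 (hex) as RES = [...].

RES = [0x1e, 0xd4, 0x4e, 0x6b, 0x24, 0x65, 0x65, 0x55]

t0 = [0x08, 0x53, 0xe9, 0x6b, 0xab, 0x65, 0x65, 0x55]
t1 = [0x1e, 0xd4, 0x4e, 0x6b, 0x24, 0x65, 0x65, 0x55]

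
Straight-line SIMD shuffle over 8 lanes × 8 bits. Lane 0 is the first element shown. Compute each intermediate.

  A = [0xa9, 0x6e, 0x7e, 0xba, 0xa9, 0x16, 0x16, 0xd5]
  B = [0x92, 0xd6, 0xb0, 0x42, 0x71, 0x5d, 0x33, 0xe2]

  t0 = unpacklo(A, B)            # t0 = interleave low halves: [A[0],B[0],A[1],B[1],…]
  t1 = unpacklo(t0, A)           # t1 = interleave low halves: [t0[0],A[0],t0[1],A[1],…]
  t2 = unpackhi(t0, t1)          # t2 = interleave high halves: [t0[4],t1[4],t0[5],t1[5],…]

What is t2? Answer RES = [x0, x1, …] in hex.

RES = [0x7e, 0x6e, 0xb0, 0x7e, 0xba, 0xd6, 0x42, 0xba]

  t0: a9 92 6e d6 7e b0 ba 42
  t1: a9 a9 92 6e 6e 7e d6 ba
  t2: 7e 6e b0 7e ba d6 42 ba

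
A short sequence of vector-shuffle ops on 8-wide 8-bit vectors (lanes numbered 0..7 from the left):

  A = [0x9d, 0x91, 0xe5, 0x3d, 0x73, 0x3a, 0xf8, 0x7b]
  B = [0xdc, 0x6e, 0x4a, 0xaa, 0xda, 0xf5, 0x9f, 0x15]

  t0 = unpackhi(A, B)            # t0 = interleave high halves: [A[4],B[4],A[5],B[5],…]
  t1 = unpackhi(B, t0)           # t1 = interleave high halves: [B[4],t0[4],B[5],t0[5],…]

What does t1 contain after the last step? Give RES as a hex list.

RES = [ 0xda  0xf8  0xf5  0x9f  0x9f  0x7b  0x15  0x15 ]

→ t0 |73|da|3a|f5|f8|9f|7b|15|
→ t1 |da|f8|f5|9f|9f|7b|15|15|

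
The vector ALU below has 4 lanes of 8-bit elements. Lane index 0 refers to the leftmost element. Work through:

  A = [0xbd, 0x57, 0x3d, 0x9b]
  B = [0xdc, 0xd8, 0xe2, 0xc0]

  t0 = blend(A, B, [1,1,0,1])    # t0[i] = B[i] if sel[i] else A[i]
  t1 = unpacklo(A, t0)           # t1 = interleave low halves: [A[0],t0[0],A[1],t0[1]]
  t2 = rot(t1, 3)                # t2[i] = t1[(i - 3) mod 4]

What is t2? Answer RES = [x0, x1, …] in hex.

RES = [ 0xdc  0x57  0xd8  0xbd ]

  t0: dc d8 3d c0
  t1: bd dc 57 d8
  t2: dc 57 d8 bd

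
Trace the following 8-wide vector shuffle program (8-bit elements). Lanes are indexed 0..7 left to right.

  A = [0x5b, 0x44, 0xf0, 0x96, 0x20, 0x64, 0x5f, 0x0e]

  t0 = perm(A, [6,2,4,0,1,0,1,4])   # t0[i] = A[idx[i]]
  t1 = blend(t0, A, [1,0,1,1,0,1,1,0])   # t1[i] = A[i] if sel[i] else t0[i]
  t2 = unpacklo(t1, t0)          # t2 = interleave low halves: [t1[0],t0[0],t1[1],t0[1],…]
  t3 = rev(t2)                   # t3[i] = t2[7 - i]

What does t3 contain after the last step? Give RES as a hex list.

t0 = [0x5f, 0xf0, 0x20, 0x5b, 0x44, 0x5b, 0x44, 0x20]
t1 = [0x5b, 0xf0, 0xf0, 0x96, 0x44, 0x64, 0x5f, 0x20]
t2 = [0x5b, 0x5f, 0xf0, 0xf0, 0xf0, 0x20, 0x96, 0x5b]
t3 = [0x5b, 0x96, 0x20, 0xf0, 0xf0, 0xf0, 0x5f, 0x5b]

RES = [ 0x5b  0x96  0x20  0xf0  0xf0  0xf0  0x5f  0x5b ]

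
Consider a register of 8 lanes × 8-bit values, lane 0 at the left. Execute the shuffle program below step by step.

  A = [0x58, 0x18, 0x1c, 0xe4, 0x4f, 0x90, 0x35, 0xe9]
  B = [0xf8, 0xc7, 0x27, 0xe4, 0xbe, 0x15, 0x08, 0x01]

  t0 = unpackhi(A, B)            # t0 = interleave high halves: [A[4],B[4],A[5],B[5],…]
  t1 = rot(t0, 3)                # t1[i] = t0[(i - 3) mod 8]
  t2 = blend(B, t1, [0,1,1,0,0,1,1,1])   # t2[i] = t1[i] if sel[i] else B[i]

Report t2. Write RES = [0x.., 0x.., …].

RES = [0xf8, 0xe9, 0x01, 0xe4, 0xbe, 0x90, 0x15, 0x35]

→ t0 |4f|be|90|15|35|08|e9|01|
→ t1 |08|e9|01|4f|be|90|15|35|
→ t2 |f8|e9|01|e4|be|90|15|35|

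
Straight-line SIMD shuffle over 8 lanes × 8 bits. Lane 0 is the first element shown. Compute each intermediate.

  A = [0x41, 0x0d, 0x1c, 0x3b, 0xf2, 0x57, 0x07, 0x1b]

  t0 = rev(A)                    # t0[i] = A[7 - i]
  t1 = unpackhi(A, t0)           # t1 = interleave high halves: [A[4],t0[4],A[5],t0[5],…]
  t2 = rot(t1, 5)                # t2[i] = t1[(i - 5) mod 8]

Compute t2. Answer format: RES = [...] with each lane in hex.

RES = [ 0x1c  0x07  0x0d  0x1b  0x41  0xf2  0x3b  0x57 ]

→ t0 |1b|07|57|f2|3b|1c|0d|41|
→ t1 |f2|3b|57|1c|07|0d|1b|41|
→ t2 |1c|07|0d|1b|41|f2|3b|57|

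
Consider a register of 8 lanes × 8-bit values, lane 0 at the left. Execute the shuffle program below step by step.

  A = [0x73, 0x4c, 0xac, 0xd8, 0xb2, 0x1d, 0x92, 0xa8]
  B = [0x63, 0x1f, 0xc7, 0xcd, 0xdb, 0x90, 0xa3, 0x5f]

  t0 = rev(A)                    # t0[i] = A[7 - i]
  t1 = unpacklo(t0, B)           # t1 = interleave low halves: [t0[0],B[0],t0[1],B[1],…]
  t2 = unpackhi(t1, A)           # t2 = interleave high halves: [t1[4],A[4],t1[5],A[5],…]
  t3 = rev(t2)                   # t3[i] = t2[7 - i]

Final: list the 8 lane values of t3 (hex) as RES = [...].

RES = [0xa8, 0xcd, 0x92, 0xb2, 0x1d, 0xc7, 0xb2, 0x1d]

→ t0 |a8|92|1d|b2|d8|ac|4c|73|
→ t1 |a8|63|92|1f|1d|c7|b2|cd|
→ t2 |1d|b2|c7|1d|b2|92|cd|a8|
→ t3 |a8|cd|92|b2|1d|c7|b2|1d|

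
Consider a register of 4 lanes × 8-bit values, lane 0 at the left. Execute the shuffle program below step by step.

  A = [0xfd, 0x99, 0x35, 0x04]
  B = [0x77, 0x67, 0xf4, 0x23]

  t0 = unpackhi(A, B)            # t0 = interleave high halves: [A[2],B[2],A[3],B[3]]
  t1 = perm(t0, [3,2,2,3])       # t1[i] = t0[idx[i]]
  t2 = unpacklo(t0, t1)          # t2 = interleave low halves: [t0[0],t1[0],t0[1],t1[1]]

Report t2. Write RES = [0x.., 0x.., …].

RES = [0x35, 0x23, 0xf4, 0x04]

→ t0 |35|f4|04|23|
→ t1 |23|04|04|23|
→ t2 |35|23|f4|04|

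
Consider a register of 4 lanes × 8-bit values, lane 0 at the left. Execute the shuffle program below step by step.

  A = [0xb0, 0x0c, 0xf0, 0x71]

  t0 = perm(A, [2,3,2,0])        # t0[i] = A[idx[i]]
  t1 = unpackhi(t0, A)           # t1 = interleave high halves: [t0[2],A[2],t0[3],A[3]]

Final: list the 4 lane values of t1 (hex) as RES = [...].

RES = [ 0xf0  0xf0  0xb0  0x71 ]

→ t0 |f0|71|f0|b0|
→ t1 |f0|f0|b0|71|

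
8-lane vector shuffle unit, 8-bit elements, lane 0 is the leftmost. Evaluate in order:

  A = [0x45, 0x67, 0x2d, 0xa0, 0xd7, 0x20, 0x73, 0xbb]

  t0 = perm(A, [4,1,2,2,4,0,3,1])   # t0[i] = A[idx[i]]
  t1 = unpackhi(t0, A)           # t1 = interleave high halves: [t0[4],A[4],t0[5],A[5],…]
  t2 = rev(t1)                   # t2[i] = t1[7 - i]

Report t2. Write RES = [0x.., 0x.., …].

→ t0 |d7|67|2d|2d|d7|45|a0|67|
→ t1 |d7|d7|45|20|a0|73|67|bb|
→ t2 |bb|67|73|a0|20|45|d7|d7|

RES = [ 0xbb  0x67  0x73  0xa0  0x20  0x45  0xd7  0xd7 ]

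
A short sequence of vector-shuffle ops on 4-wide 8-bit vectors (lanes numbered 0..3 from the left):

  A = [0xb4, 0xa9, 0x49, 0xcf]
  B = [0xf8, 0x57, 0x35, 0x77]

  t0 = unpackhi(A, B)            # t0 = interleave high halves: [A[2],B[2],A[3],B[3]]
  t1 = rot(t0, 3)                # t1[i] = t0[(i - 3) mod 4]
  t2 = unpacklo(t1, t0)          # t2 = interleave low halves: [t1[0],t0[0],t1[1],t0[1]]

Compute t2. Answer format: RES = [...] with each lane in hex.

RES = [ 0x35  0x49  0xcf  0x35 ]

→ t0 |49|35|cf|77|
→ t1 |35|cf|77|49|
→ t2 |35|49|cf|35|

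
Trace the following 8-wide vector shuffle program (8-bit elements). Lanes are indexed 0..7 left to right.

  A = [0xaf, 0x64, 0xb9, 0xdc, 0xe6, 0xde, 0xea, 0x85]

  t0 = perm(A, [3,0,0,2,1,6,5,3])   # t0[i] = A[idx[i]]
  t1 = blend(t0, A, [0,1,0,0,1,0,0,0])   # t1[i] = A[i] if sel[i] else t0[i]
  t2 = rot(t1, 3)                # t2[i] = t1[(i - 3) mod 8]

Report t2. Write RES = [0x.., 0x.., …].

RES = [0xea, 0xde, 0xdc, 0xdc, 0x64, 0xaf, 0xb9, 0xe6]

→ t0 |dc|af|af|b9|64|ea|de|dc|
→ t1 |dc|64|af|b9|e6|ea|de|dc|
→ t2 |ea|de|dc|dc|64|af|b9|e6|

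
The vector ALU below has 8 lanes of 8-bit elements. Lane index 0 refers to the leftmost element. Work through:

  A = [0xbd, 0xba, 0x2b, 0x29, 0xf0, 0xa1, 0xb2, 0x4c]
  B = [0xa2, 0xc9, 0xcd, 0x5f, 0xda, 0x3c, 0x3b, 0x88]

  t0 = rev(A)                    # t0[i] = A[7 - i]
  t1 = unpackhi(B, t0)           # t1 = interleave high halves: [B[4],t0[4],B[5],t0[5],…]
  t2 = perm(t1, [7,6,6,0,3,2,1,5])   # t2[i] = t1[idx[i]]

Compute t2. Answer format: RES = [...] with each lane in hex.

RES = [0xbd, 0x88, 0x88, 0xda, 0x2b, 0x3c, 0x29, 0xba]

t0 = [0x4c, 0xb2, 0xa1, 0xf0, 0x29, 0x2b, 0xba, 0xbd]
t1 = [0xda, 0x29, 0x3c, 0x2b, 0x3b, 0xba, 0x88, 0xbd]
t2 = [0xbd, 0x88, 0x88, 0xda, 0x2b, 0x3c, 0x29, 0xba]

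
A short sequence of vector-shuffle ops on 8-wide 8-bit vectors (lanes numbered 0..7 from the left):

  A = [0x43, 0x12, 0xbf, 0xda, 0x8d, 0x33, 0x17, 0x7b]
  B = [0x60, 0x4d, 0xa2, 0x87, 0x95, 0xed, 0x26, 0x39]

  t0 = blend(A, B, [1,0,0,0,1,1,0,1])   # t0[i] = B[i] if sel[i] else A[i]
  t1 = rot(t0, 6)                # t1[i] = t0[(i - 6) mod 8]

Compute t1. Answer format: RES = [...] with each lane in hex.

  t0: 60 12 bf da 95 ed 17 39
  t1: bf da 95 ed 17 39 60 12

RES = [0xbf, 0xda, 0x95, 0xed, 0x17, 0x39, 0x60, 0x12]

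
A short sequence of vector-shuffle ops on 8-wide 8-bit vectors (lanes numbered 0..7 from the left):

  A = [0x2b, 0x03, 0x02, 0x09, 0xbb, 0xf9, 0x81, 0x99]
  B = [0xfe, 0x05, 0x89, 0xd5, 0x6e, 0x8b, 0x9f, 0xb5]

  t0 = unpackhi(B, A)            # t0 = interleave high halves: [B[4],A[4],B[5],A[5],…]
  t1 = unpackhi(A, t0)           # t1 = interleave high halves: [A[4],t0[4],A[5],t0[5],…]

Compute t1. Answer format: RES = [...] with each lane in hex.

RES = [ 0xbb  0x9f  0xf9  0x81  0x81  0xb5  0x99  0x99 ]

  t0: 6e bb 8b f9 9f 81 b5 99
  t1: bb 9f f9 81 81 b5 99 99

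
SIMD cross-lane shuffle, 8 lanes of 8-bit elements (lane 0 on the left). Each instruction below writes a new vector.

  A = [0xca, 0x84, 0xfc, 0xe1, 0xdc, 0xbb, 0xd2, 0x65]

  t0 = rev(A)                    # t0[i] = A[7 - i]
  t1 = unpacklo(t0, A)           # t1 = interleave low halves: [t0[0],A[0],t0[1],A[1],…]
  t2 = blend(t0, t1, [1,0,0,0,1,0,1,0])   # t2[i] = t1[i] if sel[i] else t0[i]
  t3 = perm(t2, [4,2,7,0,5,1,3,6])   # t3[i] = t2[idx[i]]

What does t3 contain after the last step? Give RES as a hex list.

RES = [0xbb, 0xbb, 0xca, 0x65, 0xfc, 0xd2, 0xdc, 0xdc]

→ t0 |65|d2|bb|dc|e1|fc|84|ca|
→ t1 |65|ca|d2|84|bb|fc|dc|e1|
→ t2 |65|d2|bb|dc|bb|fc|dc|ca|
→ t3 |bb|bb|ca|65|fc|d2|dc|dc|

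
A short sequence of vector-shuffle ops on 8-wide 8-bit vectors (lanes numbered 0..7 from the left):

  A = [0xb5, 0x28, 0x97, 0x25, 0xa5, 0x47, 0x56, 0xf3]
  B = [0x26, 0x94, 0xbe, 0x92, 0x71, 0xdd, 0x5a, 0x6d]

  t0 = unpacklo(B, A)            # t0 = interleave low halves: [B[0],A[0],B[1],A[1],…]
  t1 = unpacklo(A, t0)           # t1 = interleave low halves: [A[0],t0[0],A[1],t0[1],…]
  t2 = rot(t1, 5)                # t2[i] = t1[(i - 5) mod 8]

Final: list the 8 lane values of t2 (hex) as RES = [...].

RES = [0xb5, 0x97, 0x94, 0x25, 0x28, 0xb5, 0x26, 0x28]

t0 = [0x26, 0xb5, 0x94, 0x28, 0xbe, 0x97, 0x92, 0x25]
t1 = [0xb5, 0x26, 0x28, 0xb5, 0x97, 0x94, 0x25, 0x28]
t2 = [0xb5, 0x97, 0x94, 0x25, 0x28, 0xb5, 0x26, 0x28]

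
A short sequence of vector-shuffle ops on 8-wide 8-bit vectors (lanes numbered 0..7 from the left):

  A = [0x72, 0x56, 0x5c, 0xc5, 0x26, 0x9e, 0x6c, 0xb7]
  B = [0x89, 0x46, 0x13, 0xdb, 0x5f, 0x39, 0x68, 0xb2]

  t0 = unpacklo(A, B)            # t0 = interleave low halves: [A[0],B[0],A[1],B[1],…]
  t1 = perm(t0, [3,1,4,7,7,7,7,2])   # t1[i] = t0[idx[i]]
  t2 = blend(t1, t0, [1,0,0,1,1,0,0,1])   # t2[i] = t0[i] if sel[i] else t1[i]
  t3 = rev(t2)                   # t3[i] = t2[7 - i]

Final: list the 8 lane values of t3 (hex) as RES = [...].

RES = [ 0xdb  0xdb  0xdb  0x5c  0x46  0x5c  0x89  0x72 ]

t0 = [0x72, 0x89, 0x56, 0x46, 0x5c, 0x13, 0xc5, 0xdb]
t1 = [0x46, 0x89, 0x5c, 0xdb, 0xdb, 0xdb, 0xdb, 0x56]
t2 = [0x72, 0x89, 0x5c, 0x46, 0x5c, 0xdb, 0xdb, 0xdb]
t3 = [0xdb, 0xdb, 0xdb, 0x5c, 0x46, 0x5c, 0x89, 0x72]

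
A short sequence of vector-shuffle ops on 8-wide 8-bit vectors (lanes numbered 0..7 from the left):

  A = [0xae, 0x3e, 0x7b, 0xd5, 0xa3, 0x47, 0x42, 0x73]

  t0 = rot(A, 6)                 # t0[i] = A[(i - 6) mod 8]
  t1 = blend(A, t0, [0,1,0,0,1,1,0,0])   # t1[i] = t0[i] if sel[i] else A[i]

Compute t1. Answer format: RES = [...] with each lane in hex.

t0 = [0x7b, 0xd5, 0xa3, 0x47, 0x42, 0x73, 0xae, 0x3e]
t1 = [0xae, 0xd5, 0x7b, 0xd5, 0x42, 0x73, 0x42, 0x73]

RES = [ 0xae  0xd5  0x7b  0xd5  0x42  0x73  0x42  0x73 ]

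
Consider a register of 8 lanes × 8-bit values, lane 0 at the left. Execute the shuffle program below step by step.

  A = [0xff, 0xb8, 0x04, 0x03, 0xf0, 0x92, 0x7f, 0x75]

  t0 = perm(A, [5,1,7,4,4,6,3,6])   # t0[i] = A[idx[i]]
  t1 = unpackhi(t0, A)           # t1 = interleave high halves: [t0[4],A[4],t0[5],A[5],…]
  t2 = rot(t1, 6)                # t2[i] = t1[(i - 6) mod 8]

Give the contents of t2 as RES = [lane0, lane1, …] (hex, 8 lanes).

  t0: 92 b8 75 f0 f0 7f 03 7f
  t1: f0 f0 7f 92 03 7f 7f 75
  t2: 7f 92 03 7f 7f 75 f0 f0

RES = [0x7f, 0x92, 0x03, 0x7f, 0x7f, 0x75, 0xf0, 0xf0]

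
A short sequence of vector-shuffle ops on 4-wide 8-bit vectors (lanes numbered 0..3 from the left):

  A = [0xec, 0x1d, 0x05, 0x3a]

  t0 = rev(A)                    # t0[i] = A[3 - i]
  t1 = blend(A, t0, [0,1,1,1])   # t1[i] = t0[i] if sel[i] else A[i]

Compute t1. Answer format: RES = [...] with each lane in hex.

  t0: 3a 05 1d ec
  t1: ec 05 1d ec

RES = [ 0xec  0x05  0x1d  0xec ]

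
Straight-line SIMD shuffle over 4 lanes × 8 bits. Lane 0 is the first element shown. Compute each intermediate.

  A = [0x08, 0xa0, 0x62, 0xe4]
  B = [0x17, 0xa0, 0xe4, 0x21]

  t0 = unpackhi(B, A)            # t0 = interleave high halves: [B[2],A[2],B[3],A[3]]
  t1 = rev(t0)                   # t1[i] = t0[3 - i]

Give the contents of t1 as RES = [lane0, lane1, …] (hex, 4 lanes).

→ t0 |e4|62|21|e4|
→ t1 |e4|21|62|e4|

RES = [ 0xe4  0x21  0x62  0xe4 ]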